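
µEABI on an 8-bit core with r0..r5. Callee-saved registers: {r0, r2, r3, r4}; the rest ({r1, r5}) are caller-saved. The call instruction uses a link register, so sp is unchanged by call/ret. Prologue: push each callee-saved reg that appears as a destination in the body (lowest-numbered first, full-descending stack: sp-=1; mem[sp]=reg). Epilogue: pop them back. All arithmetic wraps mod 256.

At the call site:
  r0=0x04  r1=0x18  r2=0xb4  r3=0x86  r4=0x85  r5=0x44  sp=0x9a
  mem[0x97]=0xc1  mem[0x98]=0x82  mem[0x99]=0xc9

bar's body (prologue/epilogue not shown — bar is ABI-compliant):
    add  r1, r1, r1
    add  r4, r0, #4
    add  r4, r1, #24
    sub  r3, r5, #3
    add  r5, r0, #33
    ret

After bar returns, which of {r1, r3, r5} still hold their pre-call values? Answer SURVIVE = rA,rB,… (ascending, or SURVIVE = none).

prologue: push r3 → mem[0x99]=0x86, sp=0x99
prologue: push r4 → mem[0x98]=0x85, sp=0x98
body[0] add  r1, r1, r1 → r1=0x30
body[1] add  r4, r0, #4 → r4=0x08
body[2] add  r4, r1, #24 → r4=0x48
body[3] sub  r3, r5, #3 → r3=0x41
body[4] add  r5, r0, #33 → r5=0x25
epilogue: pop r4=0x85, sp=0x99
epilogue: pop r3=0x86, sp=0x9a
r1: caller-saved, written=True
r3: callee-saved, written=True
r5: caller-saved, written=True

SURVIVE = r3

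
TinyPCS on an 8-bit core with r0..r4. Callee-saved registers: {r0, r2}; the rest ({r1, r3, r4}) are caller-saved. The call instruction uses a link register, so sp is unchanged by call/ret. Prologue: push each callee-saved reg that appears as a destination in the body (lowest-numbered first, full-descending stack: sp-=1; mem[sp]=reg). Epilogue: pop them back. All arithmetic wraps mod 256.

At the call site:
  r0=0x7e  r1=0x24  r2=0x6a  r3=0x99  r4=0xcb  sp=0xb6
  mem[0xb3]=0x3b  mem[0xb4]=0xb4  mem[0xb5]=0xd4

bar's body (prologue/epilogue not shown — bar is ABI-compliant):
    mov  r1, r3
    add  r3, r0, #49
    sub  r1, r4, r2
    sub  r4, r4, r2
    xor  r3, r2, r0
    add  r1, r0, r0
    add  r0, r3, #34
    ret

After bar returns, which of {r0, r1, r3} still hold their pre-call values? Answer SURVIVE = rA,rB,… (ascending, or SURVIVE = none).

SURVIVE = r0

prologue: push r0 → mem[0xb5]=0x7e, sp=0xb5
body[0] mov  r1, r3 → r1=0x99
body[1] add  r3, r0, #49 → r3=0xaf
body[2] sub  r1, r4, r2 → r1=0x61
body[3] sub  r4, r4, r2 → r4=0x61
body[4] xor  r3, r2, r0 → r3=0x14
body[5] add  r1, r0, r0 → r1=0xfc
body[6] add  r0, r3, #34 → r0=0x36
epilogue: pop r0=0x7e, sp=0xb6
r0: callee-saved, written=True
r1: caller-saved, written=True
r3: caller-saved, written=True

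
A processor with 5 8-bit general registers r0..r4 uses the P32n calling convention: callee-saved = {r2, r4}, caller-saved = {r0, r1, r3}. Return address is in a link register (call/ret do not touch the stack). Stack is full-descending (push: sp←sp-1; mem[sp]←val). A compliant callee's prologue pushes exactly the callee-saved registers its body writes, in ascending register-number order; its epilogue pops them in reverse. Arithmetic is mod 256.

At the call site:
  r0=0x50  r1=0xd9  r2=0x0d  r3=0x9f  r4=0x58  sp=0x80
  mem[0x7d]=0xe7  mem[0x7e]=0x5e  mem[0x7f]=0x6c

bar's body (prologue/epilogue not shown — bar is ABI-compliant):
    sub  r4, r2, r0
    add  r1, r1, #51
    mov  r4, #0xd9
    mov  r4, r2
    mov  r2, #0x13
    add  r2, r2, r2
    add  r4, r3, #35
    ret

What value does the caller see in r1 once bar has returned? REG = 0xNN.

prologue: push r2 → mem[0x7f]=0x0d, sp=0x7f
prologue: push r4 → mem[0x7e]=0x58, sp=0x7e
body[0] sub  r4, r2, r0 → r4=0xbd
body[1] add  r1, r1, #51 → r1=0x0c
body[2] mov  r4, #0xd9 → r4=0xd9
body[3] mov  r4, r2 → r4=0x0d
body[4] mov  r2, #0x13 → r2=0x13
body[5] add  r2, r2, r2 → r2=0x26
body[6] add  r4, r3, #35 → r4=0xc2
epilogue: pop r4=0x58, sp=0x7f
epilogue: pop r2=0x0d, sp=0x80
r1 is caller-saved → body value

REG = 0x0c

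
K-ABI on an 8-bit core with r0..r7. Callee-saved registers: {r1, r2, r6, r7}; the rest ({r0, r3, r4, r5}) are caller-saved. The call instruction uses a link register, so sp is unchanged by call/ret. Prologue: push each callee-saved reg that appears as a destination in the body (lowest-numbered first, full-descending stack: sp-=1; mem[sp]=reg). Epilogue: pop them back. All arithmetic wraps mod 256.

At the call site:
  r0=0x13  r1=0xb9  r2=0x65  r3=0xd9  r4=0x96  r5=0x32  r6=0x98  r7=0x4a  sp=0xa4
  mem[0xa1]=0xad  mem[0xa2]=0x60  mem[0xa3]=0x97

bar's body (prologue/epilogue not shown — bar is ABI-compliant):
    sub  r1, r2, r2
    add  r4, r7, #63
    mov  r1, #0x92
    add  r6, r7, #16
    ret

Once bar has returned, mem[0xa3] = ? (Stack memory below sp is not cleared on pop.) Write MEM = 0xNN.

prologue: push r1 -> mem[0xa3]=0xb9, sp=0xa3
prologue: push r6 -> mem[0xa2]=0x98, sp=0xa2
body[0] sub  r1, r2, r2 -> r1=0x00
body[1] add  r4, r7, #63 -> r4=0x89
body[2] mov  r1, #0x92 -> r1=0x92
body[3] add  r6, r7, #16 -> r6=0x5a
epilogue: pop r6=0x98, sp=0xa3
epilogue: pop r1=0xb9, sp=0xa4
prologue pushed ['r1', 'r6'] at ['0xa3', '0xa2']

MEM = 0xb9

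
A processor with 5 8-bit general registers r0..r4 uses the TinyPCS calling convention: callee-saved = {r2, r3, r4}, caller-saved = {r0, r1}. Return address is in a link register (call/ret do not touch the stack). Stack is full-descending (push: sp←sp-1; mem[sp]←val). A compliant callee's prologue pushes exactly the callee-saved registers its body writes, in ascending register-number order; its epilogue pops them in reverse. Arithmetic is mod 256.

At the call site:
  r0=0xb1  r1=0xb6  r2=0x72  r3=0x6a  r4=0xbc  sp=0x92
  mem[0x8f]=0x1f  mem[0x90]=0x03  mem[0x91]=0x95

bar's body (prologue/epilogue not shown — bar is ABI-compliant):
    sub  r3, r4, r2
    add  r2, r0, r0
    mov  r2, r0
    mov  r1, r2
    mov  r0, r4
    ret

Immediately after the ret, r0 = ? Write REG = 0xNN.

prologue: push r2 → mem[0x91]=0x72, sp=0x91
prologue: push r3 → mem[0x90]=0x6a, sp=0x90
body[0] sub  r3, r4, r2 → r3=0x4a
body[1] add  r2, r0, r0 → r2=0x62
body[2] mov  r2, r0 → r2=0xb1
body[3] mov  r1, r2 → r1=0xb1
body[4] mov  r0, r4 → r0=0xbc
epilogue: pop r3=0x6a, sp=0x91
epilogue: pop r2=0x72, sp=0x92
r0 is caller-saved → body value

REG = 0xbc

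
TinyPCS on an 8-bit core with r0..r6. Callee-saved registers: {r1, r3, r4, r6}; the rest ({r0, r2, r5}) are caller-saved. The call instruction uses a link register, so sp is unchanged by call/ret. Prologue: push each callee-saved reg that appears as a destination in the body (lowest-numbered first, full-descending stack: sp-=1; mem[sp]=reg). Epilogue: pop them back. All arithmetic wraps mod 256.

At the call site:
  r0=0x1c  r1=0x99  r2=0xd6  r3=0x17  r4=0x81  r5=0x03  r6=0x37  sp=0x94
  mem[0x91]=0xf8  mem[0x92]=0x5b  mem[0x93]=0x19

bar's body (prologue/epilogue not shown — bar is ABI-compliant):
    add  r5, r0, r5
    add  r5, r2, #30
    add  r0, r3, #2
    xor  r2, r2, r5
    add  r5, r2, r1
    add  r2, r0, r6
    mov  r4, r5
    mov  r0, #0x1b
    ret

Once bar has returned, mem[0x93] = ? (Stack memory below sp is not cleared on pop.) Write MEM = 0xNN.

prologue: push r4 → mem[0x93]=0x81, sp=0x93
body[0] add  r5, r0, r5 → r5=0x1f
body[1] add  r5, r2, #30 → r5=0xf4
body[2] add  r0, r3, #2 → r0=0x19
body[3] xor  r2, r2, r5 → r2=0x22
body[4] add  r5, r2, r1 → r5=0xbb
body[5] add  r2, r0, r6 → r2=0x50
body[6] mov  r4, r5 → r4=0xbb
body[7] mov  r0, #0x1b → r0=0x1b
epilogue: pop r4=0x81, sp=0x94
prologue pushed ['r4'] at ['0x93']

MEM = 0x81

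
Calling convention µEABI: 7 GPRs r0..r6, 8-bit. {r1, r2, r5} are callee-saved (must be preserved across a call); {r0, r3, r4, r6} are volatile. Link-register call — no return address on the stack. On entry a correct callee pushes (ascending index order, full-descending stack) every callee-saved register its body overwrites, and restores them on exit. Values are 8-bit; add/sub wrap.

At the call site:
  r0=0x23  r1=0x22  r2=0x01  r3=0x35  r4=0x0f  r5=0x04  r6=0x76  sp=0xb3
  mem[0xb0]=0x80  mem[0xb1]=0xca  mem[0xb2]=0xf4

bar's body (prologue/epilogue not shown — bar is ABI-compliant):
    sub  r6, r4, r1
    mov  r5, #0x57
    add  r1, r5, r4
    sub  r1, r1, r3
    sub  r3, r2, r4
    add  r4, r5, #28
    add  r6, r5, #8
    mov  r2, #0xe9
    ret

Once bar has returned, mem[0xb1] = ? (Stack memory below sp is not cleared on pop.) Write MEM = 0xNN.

prologue: push r1 → mem[0xb2]=0x22, sp=0xb2
prologue: push r2 → mem[0xb1]=0x01, sp=0xb1
prologue: push r5 → mem[0xb0]=0x04, sp=0xb0
body[0] sub  r6, r4, r1 → r6=0xed
body[1] mov  r5, #0x57 → r5=0x57
body[2] add  r1, r5, r4 → r1=0x66
body[3] sub  r1, r1, r3 → r1=0x31
body[4] sub  r3, r2, r4 → r3=0xf2
body[5] add  r4, r5, #28 → r4=0x73
body[6] add  r6, r5, #8 → r6=0x5f
body[7] mov  r2, #0xe9 → r2=0xe9
epilogue: pop r5=0x04, sp=0xb1
epilogue: pop r2=0x01, sp=0xb2
epilogue: pop r1=0x22, sp=0xb3
prologue pushed ['r1', 'r2', 'r5'] at ['0xb2', '0xb1', '0xb0']

MEM = 0x01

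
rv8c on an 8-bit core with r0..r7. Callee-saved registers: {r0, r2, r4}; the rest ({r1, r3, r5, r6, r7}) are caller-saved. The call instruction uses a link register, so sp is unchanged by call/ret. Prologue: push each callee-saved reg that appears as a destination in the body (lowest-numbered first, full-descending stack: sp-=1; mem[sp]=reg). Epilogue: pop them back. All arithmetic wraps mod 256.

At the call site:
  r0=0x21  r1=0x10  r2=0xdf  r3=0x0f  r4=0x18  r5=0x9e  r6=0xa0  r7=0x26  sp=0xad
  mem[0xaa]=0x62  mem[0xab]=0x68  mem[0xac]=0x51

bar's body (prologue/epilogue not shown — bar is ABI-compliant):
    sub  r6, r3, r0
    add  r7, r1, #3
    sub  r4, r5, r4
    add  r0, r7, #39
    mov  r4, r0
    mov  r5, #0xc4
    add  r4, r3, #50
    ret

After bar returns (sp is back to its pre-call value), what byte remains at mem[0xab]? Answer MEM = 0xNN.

prologue: push r0 -> mem[0xac]=0x21, sp=0xac
prologue: push r4 -> mem[0xab]=0x18, sp=0xab
body[0] sub  r6, r3, r0 -> r6=0xee
body[1] add  r7, r1, #3 -> r7=0x13
body[2] sub  r4, r5, r4 -> r4=0x86
body[3] add  r0, r7, #39 -> r0=0x3a
body[4] mov  r4, r0 -> r4=0x3a
body[5] mov  r5, #0xc4 -> r5=0xc4
body[6] add  r4, r3, #50 -> r4=0x41
epilogue: pop r4=0x18, sp=0xac
epilogue: pop r0=0x21, sp=0xad
prologue pushed ['r0', 'r4'] at ['0xac', '0xab']

MEM = 0x18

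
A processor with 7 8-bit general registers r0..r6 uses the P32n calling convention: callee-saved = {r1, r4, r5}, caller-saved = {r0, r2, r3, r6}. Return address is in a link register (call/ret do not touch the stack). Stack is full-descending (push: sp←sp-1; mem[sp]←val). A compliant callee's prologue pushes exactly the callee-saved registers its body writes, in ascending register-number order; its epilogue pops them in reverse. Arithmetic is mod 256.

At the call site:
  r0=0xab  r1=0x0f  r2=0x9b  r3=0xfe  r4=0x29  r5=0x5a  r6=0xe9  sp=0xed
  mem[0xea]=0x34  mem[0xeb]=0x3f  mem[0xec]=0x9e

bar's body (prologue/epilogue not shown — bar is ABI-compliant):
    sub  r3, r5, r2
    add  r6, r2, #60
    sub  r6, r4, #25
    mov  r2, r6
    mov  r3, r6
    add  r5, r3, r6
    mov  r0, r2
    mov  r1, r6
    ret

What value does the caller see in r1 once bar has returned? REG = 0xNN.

REG = 0x0f

prologue: push r1 → mem[0xec]=0x0f, sp=0xec
prologue: push r5 → mem[0xeb]=0x5a, sp=0xeb
body[0] sub  r3, r5, r2 → r3=0xbf
body[1] add  r6, r2, #60 → r6=0xd7
body[2] sub  r6, r4, #25 → r6=0x10
body[3] mov  r2, r6 → r2=0x10
body[4] mov  r3, r6 → r3=0x10
body[5] add  r5, r3, r6 → r5=0x20
body[6] mov  r0, r2 → r0=0x10
body[7] mov  r1, r6 → r1=0x10
epilogue: pop r5=0x5a, sp=0xec
epilogue: pop r1=0x0f, sp=0xed
r1 is callee-saved → restored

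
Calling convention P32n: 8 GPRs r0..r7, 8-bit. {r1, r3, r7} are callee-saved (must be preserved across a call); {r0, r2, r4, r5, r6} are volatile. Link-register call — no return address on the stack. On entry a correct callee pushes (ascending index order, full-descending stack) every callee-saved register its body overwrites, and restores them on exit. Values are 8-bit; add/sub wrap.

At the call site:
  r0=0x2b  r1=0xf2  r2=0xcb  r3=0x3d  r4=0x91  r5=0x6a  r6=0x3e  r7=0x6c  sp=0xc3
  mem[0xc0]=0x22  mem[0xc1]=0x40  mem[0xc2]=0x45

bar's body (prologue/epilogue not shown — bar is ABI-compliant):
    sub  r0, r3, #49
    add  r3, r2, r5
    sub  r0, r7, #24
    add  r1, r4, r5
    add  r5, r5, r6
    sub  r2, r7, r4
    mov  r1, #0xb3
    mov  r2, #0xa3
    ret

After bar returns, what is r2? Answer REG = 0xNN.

REG = 0xa3

prologue: push r1 → mem[0xc2]=0xf2, sp=0xc2
prologue: push r3 → mem[0xc1]=0x3d, sp=0xc1
body[0] sub  r0, r3, #49 → r0=0x0c
body[1] add  r3, r2, r5 → r3=0x35
body[2] sub  r0, r7, #24 → r0=0x54
body[3] add  r1, r4, r5 → r1=0xfb
body[4] add  r5, r5, r6 → r5=0xa8
body[5] sub  r2, r7, r4 → r2=0xdb
body[6] mov  r1, #0xb3 → r1=0xb3
body[7] mov  r2, #0xa3 → r2=0xa3
epilogue: pop r3=0x3d, sp=0xc2
epilogue: pop r1=0xf2, sp=0xc3
r2 is caller-saved → body value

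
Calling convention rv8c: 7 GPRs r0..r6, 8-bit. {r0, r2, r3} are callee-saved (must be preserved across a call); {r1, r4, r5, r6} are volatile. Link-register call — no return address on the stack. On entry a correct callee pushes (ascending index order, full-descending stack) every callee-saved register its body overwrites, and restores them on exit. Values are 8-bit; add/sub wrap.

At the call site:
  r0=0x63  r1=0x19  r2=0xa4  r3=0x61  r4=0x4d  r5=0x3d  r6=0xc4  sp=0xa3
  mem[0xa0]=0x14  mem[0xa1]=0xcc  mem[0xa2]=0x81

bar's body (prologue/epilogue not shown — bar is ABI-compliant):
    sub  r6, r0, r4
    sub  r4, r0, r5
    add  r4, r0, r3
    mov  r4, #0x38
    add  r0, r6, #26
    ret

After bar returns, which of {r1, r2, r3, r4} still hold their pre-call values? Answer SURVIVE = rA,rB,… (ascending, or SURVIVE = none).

prologue: push r0 -> mem[0xa2]=0x63, sp=0xa2
body[0] sub  r6, r0, r4 -> r6=0x16
body[1] sub  r4, r0, r5 -> r4=0x26
body[2] add  r4, r0, r3 -> r4=0xc4
body[3] mov  r4, #0x38 -> r4=0x38
body[4] add  r0, r6, #26 -> r0=0x30
epilogue: pop r0=0x63, sp=0xa3
r1: caller-saved, written=False
r2: callee-saved, written=False
r3: callee-saved, written=False
r4: caller-saved, written=True

SURVIVE = r1,r2,r3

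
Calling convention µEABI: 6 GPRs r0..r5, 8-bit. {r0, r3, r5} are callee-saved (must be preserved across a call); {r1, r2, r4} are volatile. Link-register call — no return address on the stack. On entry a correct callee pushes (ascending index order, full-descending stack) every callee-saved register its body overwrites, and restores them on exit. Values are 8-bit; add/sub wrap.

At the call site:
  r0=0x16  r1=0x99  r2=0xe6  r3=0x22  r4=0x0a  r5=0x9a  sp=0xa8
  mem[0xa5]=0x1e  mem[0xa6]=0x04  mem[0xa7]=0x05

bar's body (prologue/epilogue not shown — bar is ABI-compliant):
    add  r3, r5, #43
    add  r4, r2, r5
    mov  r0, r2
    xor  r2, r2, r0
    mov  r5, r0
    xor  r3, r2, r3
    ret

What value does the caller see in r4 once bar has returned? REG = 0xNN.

prologue: push r0 -> mem[0xa7]=0x16, sp=0xa7
prologue: push r3 -> mem[0xa6]=0x22, sp=0xa6
prologue: push r5 -> mem[0xa5]=0x9a, sp=0xa5
body[0] add  r3, r5, #43 -> r3=0xc5
body[1] add  r4, r2, r5 -> r4=0x80
body[2] mov  r0, r2 -> r0=0xe6
body[3] xor  r2, r2, r0 -> r2=0x00
body[4] mov  r5, r0 -> r5=0xe6
body[5] xor  r3, r2, r3 -> r3=0xc5
epilogue: pop r5=0x9a, sp=0xa6
epilogue: pop r3=0x22, sp=0xa7
epilogue: pop r0=0x16, sp=0xa8
r4 is caller-saved -> body value

REG = 0x80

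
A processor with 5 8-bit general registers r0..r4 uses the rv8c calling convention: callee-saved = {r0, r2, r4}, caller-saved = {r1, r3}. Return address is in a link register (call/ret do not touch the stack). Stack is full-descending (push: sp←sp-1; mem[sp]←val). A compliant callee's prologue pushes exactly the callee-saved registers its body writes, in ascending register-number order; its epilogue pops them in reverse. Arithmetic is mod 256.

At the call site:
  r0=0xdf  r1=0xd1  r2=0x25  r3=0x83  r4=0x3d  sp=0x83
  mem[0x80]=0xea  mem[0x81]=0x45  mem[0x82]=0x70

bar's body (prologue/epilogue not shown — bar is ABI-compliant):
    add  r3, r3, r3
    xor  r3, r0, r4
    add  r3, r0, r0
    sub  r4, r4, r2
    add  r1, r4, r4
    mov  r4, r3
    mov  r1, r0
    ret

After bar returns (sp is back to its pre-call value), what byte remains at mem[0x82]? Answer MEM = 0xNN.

prologue: push r4 → mem[0x82]=0x3d, sp=0x82
body[0] add  r3, r3, r3 → r3=0x06
body[1] xor  r3, r0, r4 → r3=0xe2
body[2] add  r3, r0, r0 → r3=0xbe
body[3] sub  r4, r4, r2 → r4=0x18
body[4] add  r1, r4, r4 → r1=0x30
body[5] mov  r4, r3 → r4=0xbe
body[6] mov  r1, r0 → r1=0xdf
epilogue: pop r4=0x3d, sp=0x83
prologue pushed ['r4'] at ['0x82']

MEM = 0x3d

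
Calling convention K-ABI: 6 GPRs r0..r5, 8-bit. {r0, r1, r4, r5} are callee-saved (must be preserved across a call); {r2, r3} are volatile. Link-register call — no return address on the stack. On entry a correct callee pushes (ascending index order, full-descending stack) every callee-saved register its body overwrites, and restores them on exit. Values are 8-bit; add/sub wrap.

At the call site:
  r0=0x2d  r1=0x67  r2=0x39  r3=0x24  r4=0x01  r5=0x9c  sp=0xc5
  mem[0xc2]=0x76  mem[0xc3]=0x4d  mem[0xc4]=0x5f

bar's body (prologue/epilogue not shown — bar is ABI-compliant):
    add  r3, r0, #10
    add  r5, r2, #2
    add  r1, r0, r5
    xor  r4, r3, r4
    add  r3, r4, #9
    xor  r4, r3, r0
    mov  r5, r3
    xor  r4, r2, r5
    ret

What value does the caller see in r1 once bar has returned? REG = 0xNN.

prologue: push r1 → mem[0xc4]=0x67, sp=0xc4
prologue: push r4 → mem[0xc3]=0x01, sp=0xc3
prologue: push r5 → mem[0xc2]=0x9c, sp=0xc2
body[0] add  r3, r0, #10 → r3=0x37
body[1] add  r5, r2, #2 → r5=0x3b
body[2] add  r1, r0, r5 → r1=0x68
body[3] xor  r4, r3, r4 → r4=0x36
body[4] add  r3, r4, #9 → r3=0x3f
body[5] xor  r4, r3, r0 → r4=0x12
body[6] mov  r5, r3 → r5=0x3f
body[7] xor  r4, r2, r5 → r4=0x06
epilogue: pop r5=0x9c, sp=0xc3
epilogue: pop r4=0x01, sp=0xc4
epilogue: pop r1=0x67, sp=0xc5
r1 is callee-saved → restored

REG = 0x67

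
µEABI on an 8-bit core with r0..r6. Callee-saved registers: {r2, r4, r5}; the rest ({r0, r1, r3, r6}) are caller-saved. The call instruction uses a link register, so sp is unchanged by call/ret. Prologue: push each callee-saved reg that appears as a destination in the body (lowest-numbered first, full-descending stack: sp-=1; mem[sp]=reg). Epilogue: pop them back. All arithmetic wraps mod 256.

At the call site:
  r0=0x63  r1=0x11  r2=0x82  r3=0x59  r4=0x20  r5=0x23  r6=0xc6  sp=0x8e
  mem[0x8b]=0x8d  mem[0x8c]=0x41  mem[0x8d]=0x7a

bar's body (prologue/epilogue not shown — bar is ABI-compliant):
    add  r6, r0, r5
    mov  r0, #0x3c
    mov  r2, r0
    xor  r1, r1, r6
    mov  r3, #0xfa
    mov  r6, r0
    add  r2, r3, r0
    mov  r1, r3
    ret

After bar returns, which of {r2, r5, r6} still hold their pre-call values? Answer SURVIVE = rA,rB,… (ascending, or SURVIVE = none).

prologue: push r2 -> mem[0x8d]=0x82, sp=0x8d
body[0] add  r6, r0, r5 -> r6=0x86
body[1] mov  r0, #0x3c -> r0=0x3c
body[2] mov  r2, r0 -> r2=0x3c
body[3] xor  r1, r1, r6 -> r1=0x97
body[4] mov  r3, #0xfa -> r3=0xfa
body[5] mov  r6, r0 -> r6=0x3c
body[6] add  r2, r3, r0 -> r2=0x36
body[7] mov  r1, r3 -> r1=0xfa
epilogue: pop r2=0x82, sp=0x8e
r2: callee-saved, written=True
r5: callee-saved, written=False
r6: caller-saved, written=True

SURVIVE = r2,r5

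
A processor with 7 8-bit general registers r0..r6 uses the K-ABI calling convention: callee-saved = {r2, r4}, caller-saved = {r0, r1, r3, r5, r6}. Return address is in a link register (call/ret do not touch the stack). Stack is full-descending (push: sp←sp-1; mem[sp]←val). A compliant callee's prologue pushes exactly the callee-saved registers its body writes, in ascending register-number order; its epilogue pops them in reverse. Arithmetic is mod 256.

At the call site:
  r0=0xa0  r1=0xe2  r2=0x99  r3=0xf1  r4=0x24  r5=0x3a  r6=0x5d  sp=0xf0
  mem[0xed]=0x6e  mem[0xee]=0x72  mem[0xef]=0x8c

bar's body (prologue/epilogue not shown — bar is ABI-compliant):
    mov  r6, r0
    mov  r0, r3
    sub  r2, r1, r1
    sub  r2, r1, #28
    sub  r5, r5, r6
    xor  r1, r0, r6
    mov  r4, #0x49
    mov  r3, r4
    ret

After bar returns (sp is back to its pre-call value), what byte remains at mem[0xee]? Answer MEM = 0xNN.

MEM = 0x24

prologue: push r2 -> mem[0xef]=0x99, sp=0xef
prologue: push r4 -> mem[0xee]=0x24, sp=0xee
body[0] mov  r6, r0 -> r6=0xa0
body[1] mov  r0, r3 -> r0=0xf1
body[2] sub  r2, r1, r1 -> r2=0x00
body[3] sub  r2, r1, #28 -> r2=0xc6
body[4] sub  r5, r5, r6 -> r5=0x9a
body[5] xor  r1, r0, r6 -> r1=0x51
body[6] mov  r4, #0x49 -> r4=0x49
body[7] mov  r3, r4 -> r3=0x49
epilogue: pop r4=0x24, sp=0xef
epilogue: pop r2=0x99, sp=0xf0
prologue pushed ['r2', 'r4'] at ['0xef', '0xee']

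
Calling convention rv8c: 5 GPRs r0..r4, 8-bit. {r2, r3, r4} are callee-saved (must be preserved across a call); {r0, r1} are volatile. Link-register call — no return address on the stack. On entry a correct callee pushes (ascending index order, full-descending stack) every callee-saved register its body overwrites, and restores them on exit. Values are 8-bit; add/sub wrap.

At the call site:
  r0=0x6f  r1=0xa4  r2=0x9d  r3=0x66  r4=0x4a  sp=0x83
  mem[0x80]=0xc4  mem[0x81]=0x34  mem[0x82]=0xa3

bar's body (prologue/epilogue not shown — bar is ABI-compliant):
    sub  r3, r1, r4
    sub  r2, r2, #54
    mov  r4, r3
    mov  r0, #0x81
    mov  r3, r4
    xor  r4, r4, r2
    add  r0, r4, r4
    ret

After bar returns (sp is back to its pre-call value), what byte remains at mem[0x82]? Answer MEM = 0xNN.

MEM = 0x9d

prologue: push r2 → mem[0x82]=0x9d, sp=0x82
prologue: push r3 → mem[0x81]=0x66, sp=0x81
prologue: push r4 → mem[0x80]=0x4a, sp=0x80
body[0] sub  r3, r1, r4 → r3=0x5a
body[1] sub  r2, r2, #54 → r2=0x67
body[2] mov  r4, r3 → r4=0x5a
body[3] mov  r0, #0x81 → r0=0x81
body[4] mov  r3, r4 → r3=0x5a
body[5] xor  r4, r4, r2 → r4=0x3d
body[6] add  r0, r4, r4 → r0=0x7a
epilogue: pop r4=0x4a, sp=0x81
epilogue: pop r3=0x66, sp=0x82
epilogue: pop r2=0x9d, sp=0x83
prologue pushed ['r2', 'r3', 'r4'] at ['0x82', '0x81', '0x80']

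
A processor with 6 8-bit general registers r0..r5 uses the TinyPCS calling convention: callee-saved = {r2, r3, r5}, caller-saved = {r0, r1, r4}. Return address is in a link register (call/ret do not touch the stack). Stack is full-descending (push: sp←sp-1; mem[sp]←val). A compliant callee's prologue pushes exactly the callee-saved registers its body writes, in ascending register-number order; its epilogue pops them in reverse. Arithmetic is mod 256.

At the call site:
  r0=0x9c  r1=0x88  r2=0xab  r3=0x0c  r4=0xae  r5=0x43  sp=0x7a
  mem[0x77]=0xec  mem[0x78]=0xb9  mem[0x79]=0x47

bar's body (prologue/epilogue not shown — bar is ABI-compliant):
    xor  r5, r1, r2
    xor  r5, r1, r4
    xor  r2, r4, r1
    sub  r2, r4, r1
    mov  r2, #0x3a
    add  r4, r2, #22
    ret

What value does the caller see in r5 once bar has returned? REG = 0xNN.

prologue: push r2 -> mem[0x79]=0xab, sp=0x79
prologue: push r5 -> mem[0x78]=0x43, sp=0x78
body[0] xor  r5, r1, r2 -> r5=0x23
body[1] xor  r5, r1, r4 -> r5=0x26
body[2] xor  r2, r4, r1 -> r2=0x26
body[3] sub  r2, r4, r1 -> r2=0x26
body[4] mov  r2, #0x3a -> r2=0x3a
body[5] add  r4, r2, #22 -> r4=0x50
epilogue: pop r5=0x43, sp=0x79
epilogue: pop r2=0xab, sp=0x7a
r5 is callee-saved -> restored

REG = 0x43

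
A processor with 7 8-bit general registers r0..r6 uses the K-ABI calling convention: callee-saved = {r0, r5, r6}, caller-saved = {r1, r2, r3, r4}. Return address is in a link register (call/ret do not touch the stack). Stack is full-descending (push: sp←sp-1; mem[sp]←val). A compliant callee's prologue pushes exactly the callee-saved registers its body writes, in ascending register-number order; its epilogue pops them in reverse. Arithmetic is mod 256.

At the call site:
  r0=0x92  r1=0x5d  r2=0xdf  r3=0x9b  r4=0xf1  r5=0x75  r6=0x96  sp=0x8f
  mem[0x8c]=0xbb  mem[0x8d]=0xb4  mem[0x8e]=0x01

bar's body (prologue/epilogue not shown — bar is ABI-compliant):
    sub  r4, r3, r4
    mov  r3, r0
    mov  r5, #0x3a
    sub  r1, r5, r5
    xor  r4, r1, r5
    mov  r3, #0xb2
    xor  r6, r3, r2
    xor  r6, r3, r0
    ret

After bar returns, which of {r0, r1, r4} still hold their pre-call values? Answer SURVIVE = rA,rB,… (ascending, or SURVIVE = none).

SURVIVE = r0

prologue: push r5 -> mem[0x8e]=0x75, sp=0x8e
prologue: push r6 -> mem[0x8d]=0x96, sp=0x8d
body[0] sub  r4, r3, r4 -> r4=0xaa
body[1] mov  r3, r0 -> r3=0x92
body[2] mov  r5, #0x3a -> r5=0x3a
body[3] sub  r1, r5, r5 -> r1=0x00
body[4] xor  r4, r1, r5 -> r4=0x3a
body[5] mov  r3, #0xb2 -> r3=0xb2
body[6] xor  r6, r3, r2 -> r6=0x6d
body[7] xor  r6, r3, r0 -> r6=0x20
epilogue: pop r6=0x96, sp=0x8e
epilogue: pop r5=0x75, sp=0x8f
r0: callee-saved, written=False
r1: caller-saved, written=True
r4: caller-saved, written=True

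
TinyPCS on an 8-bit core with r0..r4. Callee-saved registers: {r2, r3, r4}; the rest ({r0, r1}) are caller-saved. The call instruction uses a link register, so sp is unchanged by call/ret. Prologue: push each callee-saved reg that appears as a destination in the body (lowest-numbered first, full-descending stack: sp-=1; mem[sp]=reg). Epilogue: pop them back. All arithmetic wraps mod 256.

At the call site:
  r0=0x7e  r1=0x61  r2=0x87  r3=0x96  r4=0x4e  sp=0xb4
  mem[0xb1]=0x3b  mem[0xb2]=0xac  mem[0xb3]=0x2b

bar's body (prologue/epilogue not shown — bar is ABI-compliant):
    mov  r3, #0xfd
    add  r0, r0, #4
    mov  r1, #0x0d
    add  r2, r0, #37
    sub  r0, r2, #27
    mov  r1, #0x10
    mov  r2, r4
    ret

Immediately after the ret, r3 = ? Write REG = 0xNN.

prologue: push r2 -> mem[0xb3]=0x87, sp=0xb3
prologue: push r3 -> mem[0xb2]=0x96, sp=0xb2
body[0] mov  r3, #0xfd -> r3=0xfd
body[1] add  r0, r0, #4 -> r0=0x82
body[2] mov  r1, #0x0d -> r1=0x0d
body[3] add  r2, r0, #37 -> r2=0xa7
body[4] sub  r0, r2, #27 -> r0=0x8c
body[5] mov  r1, #0x10 -> r1=0x10
body[6] mov  r2, r4 -> r2=0x4e
epilogue: pop r3=0x96, sp=0xb3
epilogue: pop r2=0x87, sp=0xb4
r3 is callee-saved -> restored

REG = 0x96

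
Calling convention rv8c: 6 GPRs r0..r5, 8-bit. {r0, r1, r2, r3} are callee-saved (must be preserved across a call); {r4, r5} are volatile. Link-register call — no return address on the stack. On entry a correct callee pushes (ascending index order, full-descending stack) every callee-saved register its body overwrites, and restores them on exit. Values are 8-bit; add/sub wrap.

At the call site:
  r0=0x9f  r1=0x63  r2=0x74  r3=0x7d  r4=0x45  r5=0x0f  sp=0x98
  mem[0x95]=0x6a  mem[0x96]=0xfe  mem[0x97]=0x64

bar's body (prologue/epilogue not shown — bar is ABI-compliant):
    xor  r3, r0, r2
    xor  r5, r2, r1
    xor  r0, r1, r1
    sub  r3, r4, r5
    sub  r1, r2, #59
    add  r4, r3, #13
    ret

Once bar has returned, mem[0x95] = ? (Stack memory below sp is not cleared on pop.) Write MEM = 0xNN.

MEM = 0x7d

prologue: push r0 -> mem[0x97]=0x9f, sp=0x97
prologue: push r1 -> mem[0x96]=0x63, sp=0x96
prologue: push r3 -> mem[0x95]=0x7d, sp=0x95
body[0] xor  r3, r0, r2 -> r3=0xeb
body[1] xor  r5, r2, r1 -> r5=0x17
body[2] xor  r0, r1, r1 -> r0=0x00
body[3] sub  r3, r4, r5 -> r3=0x2e
body[4] sub  r1, r2, #59 -> r1=0x39
body[5] add  r4, r3, #13 -> r4=0x3b
epilogue: pop r3=0x7d, sp=0x96
epilogue: pop r1=0x63, sp=0x97
epilogue: pop r0=0x9f, sp=0x98
prologue pushed ['r0', 'r1', 'r3'] at ['0x97', '0x96', '0x95']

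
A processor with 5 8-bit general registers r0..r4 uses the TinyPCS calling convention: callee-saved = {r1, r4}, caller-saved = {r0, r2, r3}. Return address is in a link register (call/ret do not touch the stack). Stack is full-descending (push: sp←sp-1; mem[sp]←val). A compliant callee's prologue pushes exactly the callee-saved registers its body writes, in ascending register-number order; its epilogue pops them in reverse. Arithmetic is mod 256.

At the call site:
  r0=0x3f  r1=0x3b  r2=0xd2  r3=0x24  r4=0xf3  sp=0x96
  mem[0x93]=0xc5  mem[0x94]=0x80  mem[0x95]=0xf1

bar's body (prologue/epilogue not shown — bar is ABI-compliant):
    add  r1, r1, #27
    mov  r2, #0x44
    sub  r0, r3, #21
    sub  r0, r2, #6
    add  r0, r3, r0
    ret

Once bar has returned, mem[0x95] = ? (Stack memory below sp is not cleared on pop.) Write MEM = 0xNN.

MEM = 0x3b

prologue: push r1 -> mem[0x95]=0x3b, sp=0x95
body[0] add  r1, r1, #27 -> r1=0x56
body[1] mov  r2, #0x44 -> r2=0x44
body[2] sub  r0, r3, #21 -> r0=0x0f
body[3] sub  r0, r2, #6 -> r0=0x3e
body[4] add  r0, r3, r0 -> r0=0x62
epilogue: pop r1=0x3b, sp=0x96
prologue pushed ['r1'] at ['0x95']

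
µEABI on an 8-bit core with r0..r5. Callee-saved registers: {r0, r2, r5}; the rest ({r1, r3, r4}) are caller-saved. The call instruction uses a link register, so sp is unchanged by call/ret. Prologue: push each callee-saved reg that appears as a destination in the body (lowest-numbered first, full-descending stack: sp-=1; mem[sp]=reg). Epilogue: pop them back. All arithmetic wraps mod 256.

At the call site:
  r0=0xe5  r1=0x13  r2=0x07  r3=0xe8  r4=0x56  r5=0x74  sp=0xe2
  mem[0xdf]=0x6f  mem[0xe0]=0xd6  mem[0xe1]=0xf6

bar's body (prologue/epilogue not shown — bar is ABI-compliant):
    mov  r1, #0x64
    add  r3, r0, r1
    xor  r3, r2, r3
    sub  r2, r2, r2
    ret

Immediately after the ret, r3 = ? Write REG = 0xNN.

prologue: push r2 -> mem[0xe1]=0x07, sp=0xe1
body[0] mov  r1, #0x64 -> r1=0x64
body[1] add  r3, r0, r1 -> r3=0x49
body[2] xor  r3, r2, r3 -> r3=0x4e
body[3] sub  r2, r2, r2 -> r2=0x00
epilogue: pop r2=0x07, sp=0xe2
r3 is caller-saved -> body value

REG = 0x4e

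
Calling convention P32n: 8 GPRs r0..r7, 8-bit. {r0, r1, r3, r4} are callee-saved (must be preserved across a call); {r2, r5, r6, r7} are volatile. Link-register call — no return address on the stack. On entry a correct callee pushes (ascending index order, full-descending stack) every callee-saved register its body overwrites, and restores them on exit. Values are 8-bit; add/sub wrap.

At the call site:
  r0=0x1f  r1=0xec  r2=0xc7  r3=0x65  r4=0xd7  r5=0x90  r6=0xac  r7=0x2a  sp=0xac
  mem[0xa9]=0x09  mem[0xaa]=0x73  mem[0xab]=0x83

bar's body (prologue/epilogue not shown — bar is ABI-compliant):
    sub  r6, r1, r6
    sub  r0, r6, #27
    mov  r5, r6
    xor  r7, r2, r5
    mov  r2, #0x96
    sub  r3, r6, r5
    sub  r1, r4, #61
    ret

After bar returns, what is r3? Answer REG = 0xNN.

REG = 0x65

prologue: push r0 → mem[0xab]=0x1f, sp=0xab
prologue: push r1 → mem[0xaa]=0xec, sp=0xaa
prologue: push r3 → mem[0xa9]=0x65, sp=0xa9
body[0] sub  r6, r1, r6 → r6=0x40
body[1] sub  r0, r6, #27 → r0=0x25
body[2] mov  r5, r6 → r5=0x40
body[3] xor  r7, r2, r5 → r7=0x87
body[4] mov  r2, #0x96 → r2=0x96
body[5] sub  r3, r6, r5 → r3=0x00
body[6] sub  r1, r4, #61 → r1=0x9a
epilogue: pop r3=0x65, sp=0xaa
epilogue: pop r1=0xec, sp=0xab
epilogue: pop r0=0x1f, sp=0xac
r3 is callee-saved → restored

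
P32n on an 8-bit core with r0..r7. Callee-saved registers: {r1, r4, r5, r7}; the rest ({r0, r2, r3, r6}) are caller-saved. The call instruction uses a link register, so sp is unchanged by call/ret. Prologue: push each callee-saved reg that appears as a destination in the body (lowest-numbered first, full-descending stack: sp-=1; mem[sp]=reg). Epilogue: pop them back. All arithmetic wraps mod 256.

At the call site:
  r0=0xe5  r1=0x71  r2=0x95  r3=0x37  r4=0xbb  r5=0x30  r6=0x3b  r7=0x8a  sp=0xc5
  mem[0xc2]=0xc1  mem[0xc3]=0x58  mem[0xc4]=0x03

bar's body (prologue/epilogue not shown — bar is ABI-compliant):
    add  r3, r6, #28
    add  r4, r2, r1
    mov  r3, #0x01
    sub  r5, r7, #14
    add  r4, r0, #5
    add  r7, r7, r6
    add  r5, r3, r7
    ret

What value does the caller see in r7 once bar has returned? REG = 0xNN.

prologue: push r4 -> mem[0xc4]=0xbb, sp=0xc4
prologue: push r5 -> mem[0xc3]=0x30, sp=0xc3
prologue: push r7 -> mem[0xc2]=0x8a, sp=0xc2
body[0] add  r3, r6, #28 -> r3=0x57
body[1] add  r4, r2, r1 -> r4=0x06
body[2] mov  r3, #0x01 -> r3=0x01
body[3] sub  r5, r7, #14 -> r5=0x7c
body[4] add  r4, r0, #5 -> r4=0xea
body[5] add  r7, r7, r6 -> r7=0xc5
body[6] add  r5, r3, r7 -> r5=0xc6
epilogue: pop r7=0x8a, sp=0xc3
epilogue: pop r5=0x30, sp=0xc4
epilogue: pop r4=0xbb, sp=0xc5
r7 is callee-saved -> restored

REG = 0x8a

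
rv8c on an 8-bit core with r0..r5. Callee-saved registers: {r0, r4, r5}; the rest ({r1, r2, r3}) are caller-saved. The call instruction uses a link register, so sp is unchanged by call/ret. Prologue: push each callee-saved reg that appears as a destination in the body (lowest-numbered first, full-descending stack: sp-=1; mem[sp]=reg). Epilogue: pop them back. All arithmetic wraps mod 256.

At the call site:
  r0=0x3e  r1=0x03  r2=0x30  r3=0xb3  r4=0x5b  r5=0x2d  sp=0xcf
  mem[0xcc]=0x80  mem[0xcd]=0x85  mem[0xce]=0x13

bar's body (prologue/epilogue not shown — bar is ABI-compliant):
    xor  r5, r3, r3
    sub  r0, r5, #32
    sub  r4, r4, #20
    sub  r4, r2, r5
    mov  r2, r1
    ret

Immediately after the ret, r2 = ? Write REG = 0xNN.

prologue: push r0 -> mem[0xce]=0x3e, sp=0xce
prologue: push r4 -> mem[0xcd]=0x5b, sp=0xcd
prologue: push r5 -> mem[0xcc]=0x2d, sp=0xcc
body[0] xor  r5, r3, r3 -> r5=0x00
body[1] sub  r0, r5, #32 -> r0=0xe0
body[2] sub  r4, r4, #20 -> r4=0x47
body[3] sub  r4, r2, r5 -> r4=0x30
body[4] mov  r2, r1 -> r2=0x03
epilogue: pop r5=0x2d, sp=0xcd
epilogue: pop r4=0x5b, sp=0xce
epilogue: pop r0=0x3e, sp=0xcf
r2 is caller-saved -> body value

REG = 0x03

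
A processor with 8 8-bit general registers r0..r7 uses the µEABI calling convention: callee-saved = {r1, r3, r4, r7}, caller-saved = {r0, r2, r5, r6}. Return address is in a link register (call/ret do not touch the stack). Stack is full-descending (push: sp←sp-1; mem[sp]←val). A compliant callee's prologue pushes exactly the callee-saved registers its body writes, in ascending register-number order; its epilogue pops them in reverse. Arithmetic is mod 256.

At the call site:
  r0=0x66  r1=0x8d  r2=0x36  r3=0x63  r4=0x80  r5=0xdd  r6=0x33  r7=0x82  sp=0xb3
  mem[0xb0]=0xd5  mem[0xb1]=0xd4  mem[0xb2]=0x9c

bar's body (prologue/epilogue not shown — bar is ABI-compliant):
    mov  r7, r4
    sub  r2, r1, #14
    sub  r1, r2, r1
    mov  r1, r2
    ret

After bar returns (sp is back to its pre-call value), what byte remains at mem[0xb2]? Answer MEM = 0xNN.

prologue: push r1 -> mem[0xb2]=0x8d, sp=0xb2
prologue: push r7 -> mem[0xb1]=0x82, sp=0xb1
body[0] mov  r7, r4 -> r7=0x80
body[1] sub  r2, r1, #14 -> r2=0x7f
body[2] sub  r1, r2, r1 -> r1=0xf2
body[3] mov  r1, r2 -> r1=0x7f
epilogue: pop r7=0x82, sp=0xb2
epilogue: pop r1=0x8d, sp=0xb3
prologue pushed ['r1', 'r7'] at ['0xb2', '0xb1']

MEM = 0x8d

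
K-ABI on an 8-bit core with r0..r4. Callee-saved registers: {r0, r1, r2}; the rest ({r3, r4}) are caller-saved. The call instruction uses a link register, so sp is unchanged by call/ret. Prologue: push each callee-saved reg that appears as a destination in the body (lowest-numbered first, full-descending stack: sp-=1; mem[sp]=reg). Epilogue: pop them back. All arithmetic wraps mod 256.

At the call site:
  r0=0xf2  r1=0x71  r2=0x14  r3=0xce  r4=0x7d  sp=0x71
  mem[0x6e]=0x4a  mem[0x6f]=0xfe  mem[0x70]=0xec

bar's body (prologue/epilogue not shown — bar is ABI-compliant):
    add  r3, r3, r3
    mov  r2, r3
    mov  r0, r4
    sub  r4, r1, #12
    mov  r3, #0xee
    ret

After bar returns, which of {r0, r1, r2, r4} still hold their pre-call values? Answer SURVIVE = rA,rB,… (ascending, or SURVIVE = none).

prologue: push r0 -> mem[0x70]=0xf2, sp=0x70
prologue: push r2 -> mem[0x6f]=0x14, sp=0x6f
body[0] add  r3, r3, r3 -> r3=0x9c
body[1] mov  r2, r3 -> r2=0x9c
body[2] mov  r0, r4 -> r0=0x7d
body[3] sub  r4, r1, #12 -> r4=0x65
body[4] mov  r3, #0xee -> r3=0xee
epilogue: pop r2=0x14, sp=0x70
epilogue: pop r0=0xf2, sp=0x71
r0: callee-saved, written=True
r1: callee-saved, written=False
r2: callee-saved, written=True
r4: caller-saved, written=True

SURVIVE = r0,r1,r2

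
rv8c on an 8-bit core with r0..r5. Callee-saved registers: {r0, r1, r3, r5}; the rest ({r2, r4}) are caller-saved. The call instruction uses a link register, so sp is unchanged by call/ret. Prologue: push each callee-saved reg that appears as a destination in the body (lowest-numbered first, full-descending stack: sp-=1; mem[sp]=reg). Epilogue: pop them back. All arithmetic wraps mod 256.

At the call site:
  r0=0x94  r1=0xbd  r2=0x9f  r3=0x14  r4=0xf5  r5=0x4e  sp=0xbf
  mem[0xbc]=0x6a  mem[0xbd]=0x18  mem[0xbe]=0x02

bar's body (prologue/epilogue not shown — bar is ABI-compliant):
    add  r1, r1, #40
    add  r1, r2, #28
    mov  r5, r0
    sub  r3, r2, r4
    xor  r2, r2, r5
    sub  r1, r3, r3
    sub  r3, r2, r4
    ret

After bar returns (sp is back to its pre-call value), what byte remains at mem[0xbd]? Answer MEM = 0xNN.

prologue: push r1 -> mem[0xbe]=0xbd, sp=0xbe
prologue: push r3 -> mem[0xbd]=0x14, sp=0xbd
prologue: push r5 -> mem[0xbc]=0x4e, sp=0xbc
body[0] add  r1, r1, #40 -> r1=0xe5
body[1] add  r1, r2, #28 -> r1=0xbb
body[2] mov  r5, r0 -> r5=0x94
body[3] sub  r3, r2, r4 -> r3=0xaa
body[4] xor  r2, r2, r5 -> r2=0x0b
body[5] sub  r1, r3, r3 -> r1=0x00
body[6] sub  r3, r2, r4 -> r3=0x16
epilogue: pop r5=0x4e, sp=0xbd
epilogue: pop r3=0x14, sp=0xbe
epilogue: pop r1=0xbd, sp=0xbf
prologue pushed ['r1', 'r3', 'r5'] at ['0xbe', '0xbd', '0xbc']

MEM = 0x14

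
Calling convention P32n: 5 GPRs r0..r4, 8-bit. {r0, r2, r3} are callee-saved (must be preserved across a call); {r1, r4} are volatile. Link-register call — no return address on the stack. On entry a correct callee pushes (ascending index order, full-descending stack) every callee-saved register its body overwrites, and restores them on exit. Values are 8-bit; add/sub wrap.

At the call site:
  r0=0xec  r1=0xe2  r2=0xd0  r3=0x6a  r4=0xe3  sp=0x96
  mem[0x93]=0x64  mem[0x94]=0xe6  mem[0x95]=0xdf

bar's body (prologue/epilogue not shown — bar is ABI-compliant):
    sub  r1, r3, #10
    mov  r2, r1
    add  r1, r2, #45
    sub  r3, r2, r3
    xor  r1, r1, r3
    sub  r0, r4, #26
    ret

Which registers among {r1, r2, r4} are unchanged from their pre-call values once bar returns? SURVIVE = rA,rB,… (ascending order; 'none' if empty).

prologue: push r0 → mem[0x95]=0xec, sp=0x95
prologue: push r2 → mem[0x94]=0xd0, sp=0x94
prologue: push r3 → mem[0x93]=0x6a, sp=0x93
body[0] sub  r1, r3, #10 → r1=0x60
body[1] mov  r2, r1 → r2=0x60
body[2] add  r1, r2, #45 → r1=0x8d
body[3] sub  r3, r2, r3 → r3=0xf6
body[4] xor  r1, r1, r3 → r1=0x7b
body[5] sub  r0, r4, #26 → r0=0xc9
epilogue: pop r3=0x6a, sp=0x94
epilogue: pop r2=0xd0, sp=0x95
epilogue: pop r0=0xec, sp=0x96
r1: caller-saved, written=True
r2: callee-saved, written=True
r4: caller-saved, written=False

SURVIVE = r2,r4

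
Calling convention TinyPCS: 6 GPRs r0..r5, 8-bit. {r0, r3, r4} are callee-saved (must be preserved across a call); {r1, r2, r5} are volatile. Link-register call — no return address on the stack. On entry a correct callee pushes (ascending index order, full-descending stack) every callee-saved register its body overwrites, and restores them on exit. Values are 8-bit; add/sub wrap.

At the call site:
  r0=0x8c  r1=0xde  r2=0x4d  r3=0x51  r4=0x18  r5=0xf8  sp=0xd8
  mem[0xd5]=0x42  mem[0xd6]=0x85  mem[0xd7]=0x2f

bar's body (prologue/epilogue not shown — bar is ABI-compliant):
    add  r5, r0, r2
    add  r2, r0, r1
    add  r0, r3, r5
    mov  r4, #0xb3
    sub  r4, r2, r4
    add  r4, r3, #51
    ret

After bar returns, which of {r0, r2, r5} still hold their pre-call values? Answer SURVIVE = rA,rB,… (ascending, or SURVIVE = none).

SURVIVE = r0

prologue: push r0 → mem[0xd7]=0x8c, sp=0xd7
prologue: push r4 → mem[0xd6]=0x18, sp=0xd6
body[0] add  r5, r0, r2 → r5=0xd9
body[1] add  r2, r0, r1 → r2=0x6a
body[2] add  r0, r3, r5 → r0=0x2a
body[3] mov  r4, #0xb3 → r4=0xb3
body[4] sub  r4, r2, r4 → r4=0xb7
body[5] add  r4, r3, #51 → r4=0x84
epilogue: pop r4=0x18, sp=0xd7
epilogue: pop r0=0x8c, sp=0xd8
r0: callee-saved, written=True
r2: caller-saved, written=True
r5: caller-saved, written=True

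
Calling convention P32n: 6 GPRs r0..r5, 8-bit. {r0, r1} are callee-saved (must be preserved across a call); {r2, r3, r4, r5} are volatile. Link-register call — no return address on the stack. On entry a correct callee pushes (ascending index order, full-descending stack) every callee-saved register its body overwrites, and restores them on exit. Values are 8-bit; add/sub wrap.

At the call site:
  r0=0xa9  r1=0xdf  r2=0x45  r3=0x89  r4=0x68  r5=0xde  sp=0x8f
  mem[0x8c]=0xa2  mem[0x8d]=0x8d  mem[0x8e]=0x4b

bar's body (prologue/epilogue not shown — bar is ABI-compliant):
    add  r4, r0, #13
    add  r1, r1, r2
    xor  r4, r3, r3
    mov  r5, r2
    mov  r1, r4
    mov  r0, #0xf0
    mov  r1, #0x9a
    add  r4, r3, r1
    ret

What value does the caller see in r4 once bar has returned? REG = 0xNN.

REG = 0x23

prologue: push r0 -> mem[0x8e]=0xa9, sp=0x8e
prologue: push r1 -> mem[0x8d]=0xdf, sp=0x8d
body[0] add  r4, r0, #13 -> r4=0xb6
body[1] add  r1, r1, r2 -> r1=0x24
body[2] xor  r4, r3, r3 -> r4=0x00
body[3] mov  r5, r2 -> r5=0x45
body[4] mov  r1, r4 -> r1=0x00
body[5] mov  r0, #0xf0 -> r0=0xf0
body[6] mov  r1, #0x9a -> r1=0x9a
body[7] add  r4, r3, r1 -> r4=0x23
epilogue: pop r1=0xdf, sp=0x8e
epilogue: pop r0=0xa9, sp=0x8f
r4 is caller-saved -> body value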